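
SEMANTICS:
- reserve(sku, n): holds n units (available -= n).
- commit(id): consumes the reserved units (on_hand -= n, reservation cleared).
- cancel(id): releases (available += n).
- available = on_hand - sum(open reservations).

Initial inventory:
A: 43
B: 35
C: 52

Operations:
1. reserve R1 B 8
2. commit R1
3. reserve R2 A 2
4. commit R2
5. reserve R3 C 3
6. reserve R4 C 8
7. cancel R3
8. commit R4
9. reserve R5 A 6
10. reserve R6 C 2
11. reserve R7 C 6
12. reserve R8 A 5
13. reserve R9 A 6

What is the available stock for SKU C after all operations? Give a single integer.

Step 1: reserve R1 B 8 -> on_hand[A=43 B=35 C=52] avail[A=43 B=27 C=52] open={R1}
Step 2: commit R1 -> on_hand[A=43 B=27 C=52] avail[A=43 B=27 C=52] open={}
Step 3: reserve R2 A 2 -> on_hand[A=43 B=27 C=52] avail[A=41 B=27 C=52] open={R2}
Step 4: commit R2 -> on_hand[A=41 B=27 C=52] avail[A=41 B=27 C=52] open={}
Step 5: reserve R3 C 3 -> on_hand[A=41 B=27 C=52] avail[A=41 B=27 C=49] open={R3}
Step 6: reserve R4 C 8 -> on_hand[A=41 B=27 C=52] avail[A=41 B=27 C=41] open={R3,R4}
Step 7: cancel R3 -> on_hand[A=41 B=27 C=52] avail[A=41 B=27 C=44] open={R4}
Step 8: commit R4 -> on_hand[A=41 B=27 C=44] avail[A=41 B=27 C=44] open={}
Step 9: reserve R5 A 6 -> on_hand[A=41 B=27 C=44] avail[A=35 B=27 C=44] open={R5}
Step 10: reserve R6 C 2 -> on_hand[A=41 B=27 C=44] avail[A=35 B=27 C=42] open={R5,R6}
Step 11: reserve R7 C 6 -> on_hand[A=41 B=27 C=44] avail[A=35 B=27 C=36] open={R5,R6,R7}
Step 12: reserve R8 A 5 -> on_hand[A=41 B=27 C=44] avail[A=30 B=27 C=36] open={R5,R6,R7,R8}
Step 13: reserve R9 A 6 -> on_hand[A=41 B=27 C=44] avail[A=24 B=27 C=36] open={R5,R6,R7,R8,R9}
Final available[C] = 36

Answer: 36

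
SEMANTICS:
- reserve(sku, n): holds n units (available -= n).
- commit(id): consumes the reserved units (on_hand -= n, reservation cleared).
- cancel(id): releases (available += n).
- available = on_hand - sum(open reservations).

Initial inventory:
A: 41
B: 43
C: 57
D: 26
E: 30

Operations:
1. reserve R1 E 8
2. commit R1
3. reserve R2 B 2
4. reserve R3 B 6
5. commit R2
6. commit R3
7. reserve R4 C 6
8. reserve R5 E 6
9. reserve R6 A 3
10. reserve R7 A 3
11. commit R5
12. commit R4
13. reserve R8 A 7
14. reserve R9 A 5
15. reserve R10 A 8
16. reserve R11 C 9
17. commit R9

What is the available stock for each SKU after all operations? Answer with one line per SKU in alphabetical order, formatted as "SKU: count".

Answer: A: 15
B: 35
C: 42
D: 26
E: 16

Derivation:
Step 1: reserve R1 E 8 -> on_hand[A=41 B=43 C=57 D=26 E=30] avail[A=41 B=43 C=57 D=26 E=22] open={R1}
Step 2: commit R1 -> on_hand[A=41 B=43 C=57 D=26 E=22] avail[A=41 B=43 C=57 D=26 E=22] open={}
Step 3: reserve R2 B 2 -> on_hand[A=41 B=43 C=57 D=26 E=22] avail[A=41 B=41 C=57 D=26 E=22] open={R2}
Step 4: reserve R3 B 6 -> on_hand[A=41 B=43 C=57 D=26 E=22] avail[A=41 B=35 C=57 D=26 E=22] open={R2,R3}
Step 5: commit R2 -> on_hand[A=41 B=41 C=57 D=26 E=22] avail[A=41 B=35 C=57 D=26 E=22] open={R3}
Step 6: commit R3 -> on_hand[A=41 B=35 C=57 D=26 E=22] avail[A=41 B=35 C=57 D=26 E=22] open={}
Step 7: reserve R4 C 6 -> on_hand[A=41 B=35 C=57 D=26 E=22] avail[A=41 B=35 C=51 D=26 E=22] open={R4}
Step 8: reserve R5 E 6 -> on_hand[A=41 B=35 C=57 D=26 E=22] avail[A=41 B=35 C=51 D=26 E=16] open={R4,R5}
Step 9: reserve R6 A 3 -> on_hand[A=41 B=35 C=57 D=26 E=22] avail[A=38 B=35 C=51 D=26 E=16] open={R4,R5,R6}
Step 10: reserve R7 A 3 -> on_hand[A=41 B=35 C=57 D=26 E=22] avail[A=35 B=35 C=51 D=26 E=16] open={R4,R5,R6,R7}
Step 11: commit R5 -> on_hand[A=41 B=35 C=57 D=26 E=16] avail[A=35 B=35 C=51 D=26 E=16] open={R4,R6,R7}
Step 12: commit R4 -> on_hand[A=41 B=35 C=51 D=26 E=16] avail[A=35 B=35 C=51 D=26 E=16] open={R6,R7}
Step 13: reserve R8 A 7 -> on_hand[A=41 B=35 C=51 D=26 E=16] avail[A=28 B=35 C=51 D=26 E=16] open={R6,R7,R8}
Step 14: reserve R9 A 5 -> on_hand[A=41 B=35 C=51 D=26 E=16] avail[A=23 B=35 C=51 D=26 E=16] open={R6,R7,R8,R9}
Step 15: reserve R10 A 8 -> on_hand[A=41 B=35 C=51 D=26 E=16] avail[A=15 B=35 C=51 D=26 E=16] open={R10,R6,R7,R8,R9}
Step 16: reserve R11 C 9 -> on_hand[A=41 B=35 C=51 D=26 E=16] avail[A=15 B=35 C=42 D=26 E=16] open={R10,R11,R6,R7,R8,R9}
Step 17: commit R9 -> on_hand[A=36 B=35 C=51 D=26 E=16] avail[A=15 B=35 C=42 D=26 E=16] open={R10,R11,R6,R7,R8}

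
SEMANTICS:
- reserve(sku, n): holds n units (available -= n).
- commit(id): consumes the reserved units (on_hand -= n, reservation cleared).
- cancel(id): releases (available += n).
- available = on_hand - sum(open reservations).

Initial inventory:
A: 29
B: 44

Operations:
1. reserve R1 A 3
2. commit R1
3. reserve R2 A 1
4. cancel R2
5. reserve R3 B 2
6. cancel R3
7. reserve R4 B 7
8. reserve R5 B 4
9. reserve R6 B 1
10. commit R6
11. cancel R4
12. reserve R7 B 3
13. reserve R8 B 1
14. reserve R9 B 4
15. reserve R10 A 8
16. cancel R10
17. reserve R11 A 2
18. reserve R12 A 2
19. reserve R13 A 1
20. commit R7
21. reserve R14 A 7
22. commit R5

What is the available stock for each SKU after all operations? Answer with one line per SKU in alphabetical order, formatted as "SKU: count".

Answer: A: 14
B: 31

Derivation:
Step 1: reserve R1 A 3 -> on_hand[A=29 B=44] avail[A=26 B=44] open={R1}
Step 2: commit R1 -> on_hand[A=26 B=44] avail[A=26 B=44] open={}
Step 3: reserve R2 A 1 -> on_hand[A=26 B=44] avail[A=25 B=44] open={R2}
Step 4: cancel R2 -> on_hand[A=26 B=44] avail[A=26 B=44] open={}
Step 5: reserve R3 B 2 -> on_hand[A=26 B=44] avail[A=26 B=42] open={R3}
Step 6: cancel R3 -> on_hand[A=26 B=44] avail[A=26 B=44] open={}
Step 7: reserve R4 B 7 -> on_hand[A=26 B=44] avail[A=26 B=37] open={R4}
Step 8: reserve R5 B 4 -> on_hand[A=26 B=44] avail[A=26 B=33] open={R4,R5}
Step 9: reserve R6 B 1 -> on_hand[A=26 B=44] avail[A=26 B=32] open={R4,R5,R6}
Step 10: commit R6 -> on_hand[A=26 B=43] avail[A=26 B=32] open={R4,R5}
Step 11: cancel R4 -> on_hand[A=26 B=43] avail[A=26 B=39] open={R5}
Step 12: reserve R7 B 3 -> on_hand[A=26 B=43] avail[A=26 B=36] open={R5,R7}
Step 13: reserve R8 B 1 -> on_hand[A=26 B=43] avail[A=26 B=35] open={R5,R7,R8}
Step 14: reserve R9 B 4 -> on_hand[A=26 B=43] avail[A=26 B=31] open={R5,R7,R8,R9}
Step 15: reserve R10 A 8 -> on_hand[A=26 B=43] avail[A=18 B=31] open={R10,R5,R7,R8,R9}
Step 16: cancel R10 -> on_hand[A=26 B=43] avail[A=26 B=31] open={R5,R7,R8,R9}
Step 17: reserve R11 A 2 -> on_hand[A=26 B=43] avail[A=24 B=31] open={R11,R5,R7,R8,R9}
Step 18: reserve R12 A 2 -> on_hand[A=26 B=43] avail[A=22 B=31] open={R11,R12,R5,R7,R8,R9}
Step 19: reserve R13 A 1 -> on_hand[A=26 B=43] avail[A=21 B=31] open={R11,R12,R13,R5,R7,R8,R9}
Step 20: commit R7 -> on_hand[A=26 B=40] avail[A=21 B=31] open={R11,R12,R13,R5,R8,R9}
Step 21: reserve R14 A 7 -> on_hand[A=26 B=40] avail[A=14 B=31] open={R11,R12,R13,R14,R5,R8,R9}
Step 22: commit R5 -> on_hand[A=26 B=36] avail[A=14 B=31] open={R11,R12,R13,R14,R8,R9}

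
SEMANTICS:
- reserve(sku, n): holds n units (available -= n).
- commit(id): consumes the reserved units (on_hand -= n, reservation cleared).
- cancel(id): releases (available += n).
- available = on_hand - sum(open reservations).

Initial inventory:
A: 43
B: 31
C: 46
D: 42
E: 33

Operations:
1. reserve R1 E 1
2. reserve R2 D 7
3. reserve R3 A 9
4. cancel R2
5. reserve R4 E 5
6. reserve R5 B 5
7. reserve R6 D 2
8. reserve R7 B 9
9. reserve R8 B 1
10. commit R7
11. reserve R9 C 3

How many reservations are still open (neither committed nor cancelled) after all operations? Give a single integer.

Step 1: reserve R1 E 1 -> on_hand[A=43 B=31 C=46 D=42 E=33] avail[A=43 B=31 C=46 D=42 E=32] open={R1}
Step 2: reserve R2 D 7 -> on_hand[A=43 B=31 C=46 D=42 E=33] avail[A=43 B=31 C=46 D=35 E=32] open={R1,R2}
Step 3: reserve R3 A 9 -> on_hand[A=43 B=31 C=46 D=42 E=33] avail[A=34 B=31 C=46 D=35 E=32] open={R1,R2,R3}
Step 4: cancel R2 -> on_hand[A=43 B=31 C=46 D=42 E=33] avail[A=34 B=31 C=46 D=42 E=32] open={R1,R3}
Step 5: reserve R4 E 5 -> on_hand[A=43 B=31 C=46 D=42 E=33] avail[A=34 B=31 C=46 D=42 E=27] open={R1,R3,R4}
Step 6: reserve R5 B 5 -> on_hand[A=43 B=31 C=46 D=42 E=33] avail[A=34 B=26 C=46 D=42 E=27] open={R1,R3,R4,R5}
Step 7: reserve R6 D 2 -> on_hand[A=43 B=31 C=46 D=42 E=33] avail[A=34 B=26 C=46 D=40 E=27] open={R1,R3,R4,R5,R6}
Step 8: reserve R7 B 9 -> on_hand[A=43 B=31 C=46 D=42 E=33] avail[A=34 B=17 C=46 D=40 E=27] open={R1,R3,R4,R5,R6,R7}
Step 9: reserve R8 B 1 -> on_hand[A=43 B=31 C=46 D=42 E=33] avail[A=34 B=16 C=46 D=40 E=27] open={R1,R3,R4,R5,R6,R7,R8}
Step 10: commit R7 -> on_hand[A=43 B=22 C=46 D=42 E=33] avail[A=34 B=16 C=46 D=40 E=27] open={R1,R3,R4,R5,R6,R8}
Step 11: reserve R9 C 3 -> on_hand[A=43 B=22 C=46 D=42 E=33] avail[A=34 B=16 C=43 D=40 E=27] open={R1,R3,R4,R5,R6,R8,R9}
Open reservations: ['R1', 'R3', 'R4', 'R5', 'R6', 'R8', 'R9'] -> 7

Answer: 7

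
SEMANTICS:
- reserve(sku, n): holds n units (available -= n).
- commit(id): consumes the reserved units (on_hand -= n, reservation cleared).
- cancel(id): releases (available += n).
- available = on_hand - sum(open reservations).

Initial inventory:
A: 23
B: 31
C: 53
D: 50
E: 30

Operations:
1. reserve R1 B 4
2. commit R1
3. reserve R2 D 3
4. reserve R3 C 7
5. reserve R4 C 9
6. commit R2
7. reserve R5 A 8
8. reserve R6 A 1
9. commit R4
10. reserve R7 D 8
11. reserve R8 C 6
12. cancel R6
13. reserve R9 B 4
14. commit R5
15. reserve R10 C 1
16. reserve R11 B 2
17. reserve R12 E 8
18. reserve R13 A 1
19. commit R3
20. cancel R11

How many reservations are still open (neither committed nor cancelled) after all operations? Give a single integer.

Step 1: reserve R1 B 4 -> on_hand[A=23 B=31 C=53 D=50 E=30] avail[A=23 B=27 C=53 D=50 E=30] open={R1}
Step 2: commit R1 -> on_hand[A=23 B=27 C=53 D=50 E=30] avail[A=23 B=27 C=53 D=50 E=30] open={}
Step 3: reserve R2 D 3 -> on_hand[A=23 B=27 C=53 D=50 E=30] avail[A=23 B=27 C=53 D=47 E=30] open={R2}
Step 4: reserve R3 C 7 -> on_hand[A=23 B=27 C=53 D=50 E=30] avail[A=23 B=27 C=46 D=47 E=30] open={R2,R3}
Step 5: reserve R4 C 9 -> on_hand[A=23 B=27 C=53 D=50 E=30] avail[A=23 B=27 C=37 D=47 E=30] open={R2,R3,R4}
Step 6: commit R2 -> on_hand[A=23 B=27 C=53 D=47 E=30] avail[A=23 B=27 C=37 D=47 E=30] open={R3,R4}
Step 7: reserve R5 A 8 -> on_hand[A=23 B=27 C=53 D=47 E=30] avail[A=15 B=27 C=37 D=47 E=30] open={R3,R4,R5}
Step 8: reserve R6 A 1 -> on_hand[A=23 B=27 C=53 D=47 E=30] avail[A=14 B=27 C=37 D=47 E=30] open={R3,R4,R5,R6}
Step 9: commit R4 -> on_hand[A=23 B=27 C=44 D=47 E=30] avail[A=14 B=27 C=37 D=47 E=30] open={R3,R5,R6}
Step 10: reserve R7 D 8 -> on_hand[A=23 B=27 C=44 D=47 E=30] avail[A=14 B=27 C=37 D=39 E=30] open={R3,R5,R6,R7}
Step 11: reserve R8 C 6 -> on_hand[A=23 B=27 C=44 D=47 E=30] avail[A=14 B=27 C=31 D=39 E=30] open={R3,R5,R6,R7,R8}
Step 12: cancel R6 -> on_hand[A=23 B=27 C=44 D=47 E=30] avail[A=15 B=27 C=31 D=39 E=30] open={R3,R5,R7,R8}
Step 13: reserve R9 B 4 -> on_hand[A=23 B=27 C=44 D=47 E=30] avail[A=15 B=23 C=31 D=39 E=30] open={R3,R5,R7,R8,R9}
Step 14: commit R5 -> on_hand[A=15 B=27 C=44 D=47 E=30] avail[A=15 B=23 C=31 D=39 E=30] open={R3,R7,R8,R9}
Step 15: reserve R10 C 1 -> on_hand[A=15 B=27 C=44 D=47 E=30] avail[A=15 B=23 C=30 D=39 E=30] open={R10,R3,R7,R8,R9}
Step 16: reserve R11 B 2 -> on_hand[A=15 B=27 C=44 D=47 E=30] avail[A=15 B=21 C=30 D=39 E=30] open={R10,R11,R3,R7,R8,R9}
Step 17: reserve R12 E 8 -> on_hand[A=15 B=27 C=44 D=47 E=30] avail[A=15 B=21 C=30 D=39 E=22] open={R10,R11,R12,R3,R7,R8,R9}
Step 18: reserve R13 A 1 -> on_hand[A=15 B=27 C=44 D=47 E=30] avail[A=14 B=21 C=30 D=39 E=22] open={R10,R11,R12,R13,R3,R7,R8,R9}
Step 19: commit R3 -> on_hand[A=15 B=27 C=37 D=47 E=30] avail[A=14 B=21 C=30 D=39 E=22] open={R10,R11,R12,R13,R7,R8,R9}
Step 20: cancel R11 -> on_hand[A=15 B=27 C=37 D=47 E=30] avail[A=14 B=23 C=30 D=39 E=22] open={R10,R12,R13,R7,R8,R9}
Open reservations: ['R10', 'R12', 'R13', 'R7', 'R8', 'R9'] -> 6

Answer: 6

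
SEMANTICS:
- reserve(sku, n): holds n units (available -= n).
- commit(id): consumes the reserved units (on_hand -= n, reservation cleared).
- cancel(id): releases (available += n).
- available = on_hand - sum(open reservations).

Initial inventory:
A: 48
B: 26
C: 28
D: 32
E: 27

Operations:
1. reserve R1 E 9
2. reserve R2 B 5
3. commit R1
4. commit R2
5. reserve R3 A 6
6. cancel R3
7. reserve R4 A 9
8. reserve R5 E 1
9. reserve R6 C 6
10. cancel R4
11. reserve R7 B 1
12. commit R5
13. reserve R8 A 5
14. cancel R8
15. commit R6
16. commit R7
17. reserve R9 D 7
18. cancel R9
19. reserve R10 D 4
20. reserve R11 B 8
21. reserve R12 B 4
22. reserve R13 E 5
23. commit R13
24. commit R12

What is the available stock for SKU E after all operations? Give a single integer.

Step 1: reserve R1 E 9 -> on_hand[A=48 B=26 C=28 D=32 E=27] avail[A=48 B=26 C=28 D=32 E=18] open={R1}
Step 2: reserve R2 B 5 -> on_hand[A=48 B=26 C=28 D=32 E=27] avail[A=48 B=21 C=28 D=32 E=18] open={R1,R2}
Step 3: commit R1 -> on_hand[A=48 B=26 C=28 D=32 E=18] avail[A=48 B=21 C=28 D=32 E=18] open={R2}
Step 4: commit R2 -> on_hand[A=48 B=21 C=28 D=32 E=18] avail[A=48 B=21 C=28 D=32 E=18] open={}
Step 5: reserve R3 A 6 -> on_hand[A=48 B=21 C=28 D=32 E=18] avail[A=42 B=21 C=28 D=32 E=18] open={R3}
Step 6: cancel R3 -> on_hand[A=48 B=21 C=28 D=32 E=18] avail[A=48 B=21 C=28 D=32 E=18] open={}
Step 7: reserve R4 A 9 -> on_hand[A=48 B=21 C=28 D=32 E=18] avail[A=39 B=21 C=28 D=32 E=18] open={R4}
Step 8: reserve R5 E 1 -> on_hand[A=48 B=21 C=28 D=32 E=18] avail[A=39 B=21 C=28 D=32 E=17] open={R4,R5}
Step 9: reserve R6 C 6 -> on_hand[A=48 B=21 C=28 D=32 E=18] avail[A=39 B=21 C=22 D=32 E=17] open={R4,R5,R6}
Step 10: cancel R4 -> on_hand[A=48 B=21 C=28 D=32 E=18] avail[A=48 B=21 C=22 D=32 E=17] open={R5,R6}
Step 11: reserve R7 B 1 -> on_hand[A=48 B=21 C=28 D=32 E=18] avail[A=48 B=20 C=22 D=32 E=17] open={R5,R6,R7}
Step 12: commit R5 -> on_hand[A=48 B=21 C=28 D=32 E=17] avail[A=48 B=20 C=22 D=32 E=17] open={R6,R7}
Step 13: reserve R8 A 5 -> on_hand[A=48 B=21 C=28 D=32 E=17] avail[A=43 B=20 C=22 D=32 E=17] open={R6,R7,R8}
Step 14: cancel R8 -> on_hand[A=48 B=21 C=28 D=32 E=17] avail[A=48 B=20 C=22 D=32 E=17] open={R6,R7}
Step 15: commit R6 -> on_hand[A=48 B=21 C=22 D=32 E=17] avail[A=48 B=20 C=22 D=32 E=17] open={R7}
Step 16: commit R7 -> on_hand[A=48 B=20 C=22 D=32 E=17] avail[A=48 B=20 C=22 D=32 E=17] open={}
Step 17: reserve R9 D 7 -> on_hand[A=48 B=20 C=22 D=32 E=17] avail[A=48 B=20 C=22 D=25 E=17] open={R9}
Step 18: cancel R9 -> on_hand[A=48 B=20 C=22 D=32 E=17] avail[A=48 B=20 C=22 D=32 E=17] open={}
Step 19: reserve R10 D 4 -> on_hand[A=48 B=20 C=22 D=32 E=17] avail[A=48 B=20 C=22 D=28 E=17] open={R10}
Step 20: reserve R11 B 8 -> on_hand[A=48 B=20 C=22 D=32 E=17] avail[A=48 B=12 C=22 D=28 E=17] open={R10,R11}
Step 21: reserve R12 B 4 -> on_hand[A=48 B=20 C=22 D=32 E=17] avail[A=48 B=8 C=22 D=28 E=17] open={R10,R11,R12}
Step 22: reserve R13 E 5 -> on_hand[A=48 B=20 C=22 D=32 E=17] avail[A=48 B=8 C=22 D=28 E=12] open={R10,R11,R12,R13}
Step 23: commit R13 -> on_hand[A=48 B=20 C=22 D=32 E=12] avail[A=48 B=8 C=22 D=28 E=12] open={R10,R11,R12}
Step 24: commit R12 -> on_hand[A=48 B=16 C=22 D=32 E=12] avail[A=48 B=8 C=22 D=28 E=12] open={R10,R11}
Final available[E] = 12

Answer: 12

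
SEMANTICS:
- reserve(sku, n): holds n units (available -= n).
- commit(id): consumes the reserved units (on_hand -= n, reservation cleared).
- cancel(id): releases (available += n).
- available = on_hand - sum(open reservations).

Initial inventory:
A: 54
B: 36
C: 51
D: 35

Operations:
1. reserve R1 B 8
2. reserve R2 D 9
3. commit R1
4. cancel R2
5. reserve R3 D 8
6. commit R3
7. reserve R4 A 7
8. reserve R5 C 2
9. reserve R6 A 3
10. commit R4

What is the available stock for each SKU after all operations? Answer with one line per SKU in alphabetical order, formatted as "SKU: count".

Step 1: reserve R1 B 8 -> on_hand[A=54 B=36 C=51 D=35] avail[A=54 B=28 C=51 D=35] open={R1}
Step 2: reserve R2 D 9 -> on_hand[A=54 B=36 C=51 D=35] avail[A=54 B=28 C=51 D=26] open={R1,R2}
Step 3: commit R1 -> on_hand[A=54 B=28 C=51 D=35] avail[A=54 B=28 C=51 D=26] open={R2}
Step 4: cancel R2 -> on_hand[A=54 B=28 C=51 D=35] avail[A=54 B=28 C=51 D=35] open={}
Step 5: reserve R3 D 8 -> on_hand[A=54 B=28 C=51 D=35] avail[A=54 B=28 C=51 D=27] open={R3}
Step 6: commit R3 -> on_hand[A=54 B=28 C=51 D=27] avail[A=54 B=28 C=51 D=27] open={}
Step 7: reserve R4 A 7 -> on_hand[A=54 B=28 C=51 D=27] avail[A=47 B=28 C=51 D=27] open={R4}
Step 8: reserve R5 C 2 -> on_hand[A=54 B=28 C=51 D=27] avail[A=47 B=28 C=49 D=27] open={R4,R5}
Step 9: reserve R6 A 3 -> on_hand[A=54 B=28 C=51 D=27] avail[A=44 B=28 C=49 D=27] open={R4,R5,R6}
Step 10: commit R4 -> on_hand[A=47 B=28 C=51 D=27] avail[A=44 B=28 C=49 D=27] open={R5,R6}

Answer: A: 44
B: 28
C: 49
D: 27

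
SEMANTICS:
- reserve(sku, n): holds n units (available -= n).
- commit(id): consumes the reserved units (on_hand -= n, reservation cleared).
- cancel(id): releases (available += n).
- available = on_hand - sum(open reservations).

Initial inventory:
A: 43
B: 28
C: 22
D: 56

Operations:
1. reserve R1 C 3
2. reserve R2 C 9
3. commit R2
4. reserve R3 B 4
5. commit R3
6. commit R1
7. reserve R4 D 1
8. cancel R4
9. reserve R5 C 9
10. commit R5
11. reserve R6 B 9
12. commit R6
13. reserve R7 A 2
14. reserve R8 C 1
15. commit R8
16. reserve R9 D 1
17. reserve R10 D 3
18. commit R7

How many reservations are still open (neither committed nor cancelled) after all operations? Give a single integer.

Answer: 2

Derivation:
Step 1: reserve R1 C 3 -> on_hand[A=43 B=28 C=22 D=56] avail[A=43 B=28 C=19 D=56] open={R1}
Step 2: reserve R2 C 9 -> on_hand[A=43 B=28 C=22 D=56] avail[A=43 B=28 C=10 D=56] open={R1,R2}
Step 3: commit R2 -> on_hand[A=43 B=28 C=13 D=56] avail[A=43 B=28 C=10 D=56] open={R1}
Step 4: reserve R3 B 4 -> on_hand[A=43 B=28 C=13 D=56] avail[A=43 B=24 C=10 D=56] open={R1,R3}
Step 5: commit R3 -> on_hand[A=43 B=24 C=13 D=56] avail[A=43 B=24 C=10 D=56] open={R1}
Step 6: commit R1 -> on_hand[A=43 B=24 C=10 D=56] avail[A=43 B=24 C=10 D=56] open={}
Step 7: reserve R4 D 1 -> on_hand[A=43 B=24 C=10 D=56] avail[A=43 B=24 C=10 D=55] open={R4}
Step 8: cancel R4 -> on_hand[A=43 B=24 C=10 D=56] avail[A=43 B=24 C=10 D=56] open={}
Step 9: reserve R5 C 9 -> on_hand[A=43 B=24 C=10 D=56] avail[A=43 B=24 C=1 D=56] open={R5}
Step 10: commit R5 -> on_hand[A=43 B=24 C=1 D=56] avail[A=43 B=24 C=1 D=56] open={}
Step 11: reserve R6 B 9 -> on_hand[A=43 B=24 C=1 D=56] avail[A=43 B=15 C=1 D=56] open={R6}
Step 12: commit R6 -> on_hand[A=43 B=15 C=1 D=56] avail[A=43 B=15 C=1 D=56] open={}
Step 13: reserve R7 A 2 -> on_hand[A=43 B=15 C=1 D=56] avail[A=41 B=15 C=1 D=56] open={R7}
Step 14: reserve R8 C 1 -> on_hand[A=43 B=15 C=1 D=56] avail[A=41 B=15 C=0 D=56] open={R7,R8}
Step 15: commit R8 -> on_hand[A=43 B=15 C=0 D=56] avail[A=41 B=15 C=0 D=56] open={R7}
Step 16: reserve R9 D 1 -> on_hand[A=43 B=15 C=0 D=56] avail[A=41 B=15 C=0 D=55] open={R7,R9}
Step 17: reserve R10 D 3 -> on_hand[A=43 B=15 C=0 D=56] avail[A=41 B=15 C=0 D=52] open={R10,R7,R9}
Step 18: commit R7 -> on_hand[A=41 B=15 C=0 D=56] avail[A=41 B=15 C=0 D=52] open={R10,R9}
Open reservations: ['R10', 'R9'] -> 2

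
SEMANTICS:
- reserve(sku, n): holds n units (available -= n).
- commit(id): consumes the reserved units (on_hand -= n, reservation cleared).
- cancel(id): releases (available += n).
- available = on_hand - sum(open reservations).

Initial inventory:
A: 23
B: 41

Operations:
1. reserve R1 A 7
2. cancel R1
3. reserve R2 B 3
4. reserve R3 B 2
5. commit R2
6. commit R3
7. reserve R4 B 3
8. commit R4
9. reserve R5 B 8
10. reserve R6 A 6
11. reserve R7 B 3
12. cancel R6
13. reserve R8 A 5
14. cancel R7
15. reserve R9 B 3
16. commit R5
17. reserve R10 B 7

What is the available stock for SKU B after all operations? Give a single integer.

Step 1: reserve R1 A 7 -> on_hand[A=23 B=41] avail[A=16 B=41] open={R1}
Step 2: cancel R1 -> on_hand[A=23 B=41] avail[A=23 B=41] open={}
Step 3: reserve R2 B 3 -> on_hand[A=23 B=41] avail[A=23 B=38] open={R2}
Step 4: reserve R3 B 2 -> on_hand[A=23 B=41] avail[A=23 B=36] open={R2,R3}
Step 5: commit R2 -> on_hand[A=23 B=38] avail[A=23 B=36] open={R3}
Step 6: commit R3 -> on_hand[A=23 B=36] avail[A=23 B=36] open={}
Step 7: reserve R4 B 3 -> on_hand[A=23 B=36] avail[A=23 B=33] open={R4}
Step 8: commit R4 -> on_hand[A=23 B=33] avail[A=23 B=33] open={}
Step 9: reserve R5 B 8 -> on_hand[A=23 B=33] avail[A=23 B=25] open={R5}
Step 10: reserve R6 A 6 -> on_hand[A=23 B=33] avail[A=17 B=25] open={R5,R6}
Step 11: reserve R7 B 3 -> on_hand[A=23 B=33] avail[A=17 B=22] open={R5,R6,R7}
Step 12: cancel R6 -> on_hand[A=23 B=33] avail[A=23 B=22] open={R5,R7}
Step 13: reserve R8 A 5 -> on_hand[A=23 B=33] avail[A=18 B=22] open={R5,R7,R8}
Step 14: cancel R7 -> on_hand[A=23 B=33] avail[A=18 B=25] open={R5,R8}
Step 15: reserve R9 B 3 -> on_hand[A=23 B=33] avail[A=18 B=22] open={R5,R8,R9}
Step 16: commit R5 -> on_hand[A=23 B=25] avail[A=18 B=22] open={R8,R9}
Step 17: reserve R10 B 7 -> on_hand[A=23 B=25] avail[A=18 B=15] open={R10,R8,R9}
Final available[B] = 15

Answer: 15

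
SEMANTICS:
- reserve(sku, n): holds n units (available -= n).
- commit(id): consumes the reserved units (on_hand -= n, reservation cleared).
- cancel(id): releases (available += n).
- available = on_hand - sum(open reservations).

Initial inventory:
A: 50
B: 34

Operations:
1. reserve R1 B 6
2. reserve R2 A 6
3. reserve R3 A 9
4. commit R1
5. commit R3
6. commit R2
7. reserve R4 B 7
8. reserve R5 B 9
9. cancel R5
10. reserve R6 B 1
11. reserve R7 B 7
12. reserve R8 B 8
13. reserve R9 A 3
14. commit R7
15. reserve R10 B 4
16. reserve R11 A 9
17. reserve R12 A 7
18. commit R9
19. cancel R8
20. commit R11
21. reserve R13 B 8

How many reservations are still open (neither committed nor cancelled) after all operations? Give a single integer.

Step 1: reserve R1 B 6 -> on_hand[A=50 B=34] avail[A=50 B=28] open={R1}
Step 2: reserve R2 A 6 -> on_hand[A=50 B=34] avail[A=44 B=28] open={R1,R2}
Step 3: reserve R3 A 9 -> on_hand[A=50 B=34] avail[A=35 B=28] open={R1,R2,R3}
Step 4: commit R1 -> on_hand[A=50 B=28] avail[A=35 B=28] open={R2,R3}
Step 5: commit R3 -> on_hand[A=41 B=28] avail[A=35 B=28] open={R2}
Step 6: commit R2 -> on_hand[A=35 B=28] avail[A=35 B=28] open={}
Step 7: reserve R4 B 7 -> on_hand[A=35 B=28] avail[A=35 B=21] open={R4}
Step 8: reserve R5 B 9 -> on_hand[A=35 B=28] avail[A=35 B=12] open={R4,R5}
Step 9: cancel R5 -> on_hand[A=35 B=28] avail[A=35 B=21] open={R4}
Step 10: reserve R6 B 1 -> on_hand[A=35 B=28] avail[A=35 B=20] open={R4,R6}
Step 11: reserve R7 B 7 -> on_hand[A=35 B=28] avail[A=35 B=13] open={R4,R6,R7}
Step 12: reserve R8 B 8 -> on_hand[A=35 B=28] avail[A=35 B=5] open={R4,R6,R7,R8}
Step 13: reserve R9 A 3 -> on_hand[A=35 B=28] avail[A=32 B=5] open={R4,R6,R7,R8,R9}
Step 14: commit R7 -> on_hand[A=35 B=21] avail[A=32 B=5] open={R4,R6,R8,R9}
Step 15: reserve R10 B 4 -> on_hand[A=35 B=21] avail[A=32 B=1] open={R10,R4,R6,R8,R9}
Step 16: reserve R11 A 9 -> on_hand[A=35 B=21] avail[A=23 B=1] open={R10,R11,R4,R6,R8,R9}
Step 17: reserve R12 A 7 -> on_hand[A=35 B=21] avail[A=16 B=1] open={R10,R11,R12,R4,R6,R8,R9}
Step 18: commit R9 -> on_hand[A=32 B=21] avail[A=16 B=1] open={R10,R11,R12,R4,R6,R8}
Step 19: cancel R8 -> on_hand[A=32 B=21] avail[A=16 B=9] open={R10,R11,R12,R4,R6}
Step 20: commit R11 -> on_hand[A=23 B=21] avail[A=16 B=9] open={R10,R12,R4,R6}
Step 21: reserve R13 B 8 -> on_hand[A=23 B=21] avail[A=16 B=1] open={R10,R12,R13,R4,R6}
Open reservations: ['R10', 'R12', 'R13', 'R4', 'R6'] -> 5

Answer: 5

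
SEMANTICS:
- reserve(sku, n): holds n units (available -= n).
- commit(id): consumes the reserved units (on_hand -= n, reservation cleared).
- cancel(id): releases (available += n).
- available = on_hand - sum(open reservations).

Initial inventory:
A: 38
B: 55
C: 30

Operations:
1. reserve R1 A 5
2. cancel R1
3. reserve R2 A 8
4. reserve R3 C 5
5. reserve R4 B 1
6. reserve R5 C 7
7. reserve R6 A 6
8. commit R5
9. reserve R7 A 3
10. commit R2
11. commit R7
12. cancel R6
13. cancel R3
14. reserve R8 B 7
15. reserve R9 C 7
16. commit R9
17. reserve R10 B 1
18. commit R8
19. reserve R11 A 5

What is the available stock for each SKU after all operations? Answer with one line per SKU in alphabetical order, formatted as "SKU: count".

Step 1: reserve R1 A 5 -> on_hand[A=38 B=55 C=30] avail[A=33 B=55 C=30] open={R1}
Step 2: cancel R1 -> on_hand[A=38 B=55 C=30] avail[A=38 B=55 C=30] open={}
Step 3: reserve R2 A 8 -> on_hand[A=38 B=55 C=30] avail[A=30 B=55 C=30] open={R2}
Step 4: reserve R3 C 5 -> on_hand[A=38 B=55 C=30] avail[A=30 B=55 C=25] open={R2,R3}
Step 5: reserve R4 B 1 -> on_hand[A=38 B=55 C=30] avail[A=30 B=54 C=25] open={R2,R3,R4}
Step 6: reserve R5 C 7 -> on_hand[A=38 B=55 C=30] avail[A=30 B=54 C=18] open={R2,R3,R4,R5}
Step 7: reserve R6 A 6 -> on_hand[A=38 B=55 C=30] avail[A=24 B=54 C=18] open={R2,R3,R4,R5,R6}
Step 8: commit R5 -> on_hand[A=38 B=55 C=23] avail[A=24 B=54 C=18] open={R2,R3,R4,R6}
Step 9: reserve R7 A 3 -> on_hand[A=38 B=55 C=23] avail[A=21 B=54 C=18] open={R2,R3,R4,R6,R7}
Step 10: commit R2 -> on_hand[A=30 B=55 C=23] avail[A=21 B=54 C=18] open={R3,R4,R6,R7}
Step 11: commit R7 -> on_hand[A=27 B=55 C=23] avail[A=21 B=54 C=18] open={R3,R4,R6}
Step 12: cancel R6 -> on_hand[A=27 B=55 C=23] avail[A=27 B=54 C=18] open={R3,R4}
Step 13: cancel R3 -> on_hand[A=27 B=55 C=23] avail[A=27 B=54 C=23] open={R4}
Step 14: reserve R8 B 7 -> on_hand[A=27 B=55 C=23] avail[A=27 B=47 C=23] open={R4,R8}
Step 15: reserve R9 C 7 -> on_hand[A=27 B=55 C=23] avail[A=27 B=47 C=16] open={R4,R8,R9}
Step 16: commit R9 -> on_hand[A=27 B=55 C=16] avail[A=27 B=47 C=16] open={R4,R8}
Step 17: reserve R10 B 1 -> on_hand[A=27 B=55 C=16] avail[A=27 B=46 C=16] open={R10,R4,R8}
Step 18: commit R8 -> on_hand[A=27 B=48 C=16] avail[A=27 B=46 C=16] open={R10,R4}
Step 19: reserve R11 A 5 -> on_hand[A=27 B=48 C=16] avail[A=22 B=46 C=16] open={R10,R11,R4}

Answer: A: 22
B: 46
C: 16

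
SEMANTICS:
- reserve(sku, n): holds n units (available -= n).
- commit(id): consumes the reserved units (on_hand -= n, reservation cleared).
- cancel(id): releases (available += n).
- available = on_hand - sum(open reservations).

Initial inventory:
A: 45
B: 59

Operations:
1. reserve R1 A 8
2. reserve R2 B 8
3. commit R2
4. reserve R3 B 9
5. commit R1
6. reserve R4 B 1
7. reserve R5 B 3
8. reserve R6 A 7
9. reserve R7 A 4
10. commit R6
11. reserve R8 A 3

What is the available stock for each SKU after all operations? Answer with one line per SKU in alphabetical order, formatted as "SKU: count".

Step 1: reserve R1 A 8 -> on_hand[A=45 B=59] avail[A=37 B=59] open={R1}
Step 2: reserve R2 B 8 -> on_hand[A=45 B=59] avail[A=37 B=51] open={R1,R2}
Step 3: commit R2 -> on_hand[A=45 B=51] avail[A=37 B=51] open={R1}
Step 4: reserve R3 B 9 -> on_hand[A=45 B=51] avail[A=37 B=42] open={R1,R3}
Step 5: commit R1 -> on_hand[A=37 B=51] avail[A=37 B=42] open={R3}
Step 6: reserve R4 B 1 -> on_hand[A=37 B=51] avail[A=37 B=41] open={R3,R4}
Step 7: reserve R5 B 3 -> on_hand[A=37 B=51] avail[A=37 B=38] open={R3,R4,R5}
Step 8: reserve R6 A 7 -> on_hand[A=37 B=51] avail[A=30 B=38] open={R3,R4,R5,R6}
Step 9: reserve R7 A 4 -> on_hand[A=37 B=51] avail[A=26 B=38] open={R3,R4,R5,R6,R7}
Step 10: commit R6 -> on_hand[A=30 B=51] avail[A=26 B=38] open={R3,R4,R5,R7}
Step 11: reserve R8 A 3 -> on_hand[A=30 B=51] avail[A=23 B=38] open={R3,R4,R5,R7,R8}

Answer: A: 23
B: 38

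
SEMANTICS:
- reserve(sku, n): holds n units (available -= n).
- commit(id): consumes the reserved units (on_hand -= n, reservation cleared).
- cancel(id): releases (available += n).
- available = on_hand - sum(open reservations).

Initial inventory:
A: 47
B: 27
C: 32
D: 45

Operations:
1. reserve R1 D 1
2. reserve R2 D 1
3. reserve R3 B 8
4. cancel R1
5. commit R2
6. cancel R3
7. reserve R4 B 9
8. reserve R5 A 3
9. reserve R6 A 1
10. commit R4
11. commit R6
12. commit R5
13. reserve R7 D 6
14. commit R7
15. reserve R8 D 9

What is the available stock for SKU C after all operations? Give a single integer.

Answer: 32

Derivation:
Step 1: reserve R1 D 1 -> on_hand[A=47 B=27 C=32 D=45] avail[A=47 B=27 C=32 D=44] open={R1}
Step 2: reserve R2 D 1 -> on_hand[A=47 B=27 C=32 D=45] avail[A=47 B=27 C=32 D=43] open={R1,R2}
Step 3: reserve R3 B 8 -> on_hand[A=47 B=27 C=32 D=45] avail[A=47 B=19 C=32 D=43] open={R1,R2,R3}
Step 4: cancel R1 -> on_hand[A=47 B=27 C=32 D=45] avail[A=47 B=19 C=32 D=44] open={R2,R3}
Step 5: commit R2 -> on_hand[A=47 B=27 C=32 D=44] avail[A=47 B=19 C=32 D=44] open={R3}
Step 6: cancel R3 -> on_hand[A=47 B=27 C=32 D=44] avail[A=47 B=27 C=32 D=44] open={}
Step 7: reserve R4 B 9 -> on_hand[A=47 B=27 C=32 D=44] avail[A=47 B=18 C=32 D=44] open={R4}
Step 8: reserve R5 A 3 -> on_hand[A=47 B=27 C=32 D=44] avail[A=44 B=18 C=32 D=44] open={R4,R5}
Step 9: reserve R6 A 1 -> on_hand[A=47 B=27 C=32 D=44] avail[A=43 B=18 C=32 D=44] open={R4,R5,R6}
Step 10: commit R4 -> on_hand[A=47 B=18 C=32 D=44] avail[A=43 B=18 C=32 D=44] open={R5,R6}
Step 11: commit R6 -> on_hand[A=46 B=18 C=32 D=44] avail[A=43 B=18 C=32 D=44] open={R5}
Step 12: commit R5 -> on_hand[A=43 B=18 C=32 D=44] avail[A=43 B=18 C=32 D=44] open={}
Step 13: reserve R7 D 6 -> on_hand[A=43 B=18 C=32 D=44] avail[A=43 B=18 C=32 D=38] open={R7}
Step 14: commit R7 -> on_hand[A=43 B=18 C=32 D=38] avail[A=43 B=18 C=32 D=38] open={}
Step 15: reserve R8 D 9 -> on_hand[A=43 B=18 C=32 D=38] avail[A=43 B=18 C=32 D=29] open={R8}
Final available[C] = 32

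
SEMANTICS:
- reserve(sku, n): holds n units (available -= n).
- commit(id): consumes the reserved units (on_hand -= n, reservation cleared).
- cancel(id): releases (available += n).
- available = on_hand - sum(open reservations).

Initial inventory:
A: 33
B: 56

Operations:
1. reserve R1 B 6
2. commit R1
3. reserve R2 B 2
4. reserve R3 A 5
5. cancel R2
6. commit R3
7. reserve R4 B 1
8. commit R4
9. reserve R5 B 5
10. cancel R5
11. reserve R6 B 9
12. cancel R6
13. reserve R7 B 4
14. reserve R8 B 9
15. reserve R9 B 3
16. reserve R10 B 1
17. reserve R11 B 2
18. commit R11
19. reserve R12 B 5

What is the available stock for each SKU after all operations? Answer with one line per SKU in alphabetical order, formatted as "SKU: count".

Answer: A: 28
B: 25

Derivation:
Step 1: reserve R1 B 6 -> on_hand[A=33 B=56] avail[A=33 B=50] open={R1}
Step 2: commit R1 -> on_hand[A=33 B=50] avail[A=33 B=50] open={}
Step 3: reserve R2 B 2 -> on_hand[A=33 B=50] avail[A=33 B=48] open={R2}
Step 4: reserve R3 A 5 -> on_hand[A=33 B=50] avail[A=28 B=48] open={R2,R3}
Step 5: cancel R2 -> on_hand[A=33 B=50] avail[A=28 B=50] open={R3}
Step 6: commit R3 -> on_hand[A=28 B=50] avail[A=28 B=50] open={}
Step 7: reserve R4 B 1 -> on_hand[A=28 B=50] avail[A=28 B=49] open={R4}
Step 8: commit R4 -> on_hand[A=28 B=49] avail[A=28 B=49] open={}
Step 9: reserve R5 B 5 -> on_hand[A=28 B=49] avail[A=28 B=44] open={R5}
Step 10: cancel R5 -> on_hand[A=28 B=49] avail[A=28 B=49] open={}
Step 11: reserve R6 B 9 -> on_hand[A=28 B=49] avail[A=28 B=40] open={R6}
Step 12: cancel R6 -> on_hand[A=28 B=49] avail[A=28 B=49] open={}
Step 13: reserve R7 B 4 -> on_hand[A=28 B=49] avail[A=28 B=45] open={R7}
Step 14: reserve R8 B 9 -> on_hand[A=28 B=49] avail[A=28 B=36] open={R7,R8}
Step 15: reserve R9 B 3 -> on_hand[A=28 B=49] avail[A=28 B=33] open={R7,R8,R9}
Step 16: reserve R10 B 1 -> on_hand[A=28 B=49] avail[A=28 B=32] open={R10,R7,R8,R9}
Step 17: reserve R11 B 2 -> on_hand[A=28 B=49] avail[A=28 B=30] open={R10,R11,R7,R8,R9}
Step 18: commit R11 -> on_hand[A=28 B=47] avail[A=28 B=30] open={R10,R7,R8,R9}
Step 19: reserve R12 B 5 -> on_hand[A=28 B=47] avail[A=28 B=25] open={R10,R12,R7,R8,R9}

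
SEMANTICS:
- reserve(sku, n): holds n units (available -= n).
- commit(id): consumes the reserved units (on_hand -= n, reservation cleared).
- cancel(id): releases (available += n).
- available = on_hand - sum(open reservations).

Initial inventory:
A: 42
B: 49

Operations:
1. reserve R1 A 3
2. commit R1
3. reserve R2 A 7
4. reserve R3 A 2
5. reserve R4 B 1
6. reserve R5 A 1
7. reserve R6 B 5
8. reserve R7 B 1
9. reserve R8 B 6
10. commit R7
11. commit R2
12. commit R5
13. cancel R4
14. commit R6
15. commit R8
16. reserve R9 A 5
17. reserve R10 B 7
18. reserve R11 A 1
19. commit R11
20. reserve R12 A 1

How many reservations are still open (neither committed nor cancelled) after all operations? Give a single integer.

Answer: 4

Derivation:
Step 1: reserve R1 A 3 -> on_hand[A=42 B=49] avail[A=39 B=49] open={R1}
Step 2: commit R1 -> on_hand[A=39 B=49] avail[A=39 B=49] open={}
Step 3: reserve R2 A 7 -> on_hand[A=39 B=49] avail[A=32 B=49] open={R2}
Step 4: reserve R3 A 2 -> on_hand[A=39 B=49] avail[A=30 B=49] open={R2,R3}
Step 5: reserve R4 B 1 -> on_hand[A=39 B=49] avail[A=30 B=48] open={R2,R3,R4}
Step 6: reserve R5 A 1 -> on_hand[A=39 B=49] avail[A=29 B=48] open={R2,R3,R4,R5}
Step 7: reserve R6 B 5 -> on_hand[A=39 B=49] avail[A=29 B=43] open={R2,R3,R4,R5,R6}
Step 8: reserve R7 B 1 -> on_hand[A=39 B=49] avail[A=29 B=42] open={R2,R3,R4,R5,R6,R7}
Step 9: reserve R8 B 6 -> on_hand[A=39 B=49] avail[A=29 B=36] open={R2,R3,R4,R5,R6,R7,R8}
Step 10: commit R7 -> on_hand[A=39 B=48] avail[A=29 B=36] open={R2,R3,R4,R5,R6,R8}
Step 11: commit R2 -> on_hand[A=32 B=48] avail[A=29 B=36] open={R3,R4,R5,R6,R8}
Step 12: commit R5 -> on_hand[A=31 B=48] avail[A=29 B=36] open={R3,R4,R6,R8}
Step 13: cancel R4 -> on_hand[A=31 B=48] avail[A=29 B=37] open={R3,R6,R8}
Step 14: commit R6 -> on_hand[A=31 B=43] avail[A=29 B=37] open={R3,R8}
Step 15: commit R8 -> on_hand[A=31 B=37] avail[A=29 B=37] open={R3}
Step 16: reserve R9 A 5 -> on_hand[A=31 B=37] avail[A=24 B=37] open={R3,R9}
Step 17: reserve R10 B 7 -> on_hand[A=31 B=37] avail[A=24 B=30] open={R10,R3,R9}
Step 18: reserve R11 A 1 -> on_hand[A=31 B=37] avail[A=23 B=30] open={R10,R11,R3,R9}
Step 19: commit R11 -> on_hand[A=30 B=37] avail[A=23 B=30] open={R10,R3,R9}
Step 20: reserve R12 A 1 -> on_hand[A=30 B=37] avail[A=22 B=30] open={R10,R12,R3,R9}
Open reservations: ['R10', 'R12', 'R3', 'R9'] -> 4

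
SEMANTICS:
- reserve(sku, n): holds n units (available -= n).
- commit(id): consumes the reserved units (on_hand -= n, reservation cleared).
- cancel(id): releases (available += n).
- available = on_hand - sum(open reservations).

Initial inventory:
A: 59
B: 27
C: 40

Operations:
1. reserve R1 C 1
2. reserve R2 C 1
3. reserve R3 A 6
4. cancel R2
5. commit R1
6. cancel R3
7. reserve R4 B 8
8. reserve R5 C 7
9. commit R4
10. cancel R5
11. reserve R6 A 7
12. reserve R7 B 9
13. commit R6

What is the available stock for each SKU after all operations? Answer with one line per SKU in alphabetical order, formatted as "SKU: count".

Step 1: reserve R1 C 1 -> on_hand[A=59 B=27 C=40] avail[A=59 B=27 C=39] open={R1}
Step 2: reserve R2 C 1 -> on_hand[A=59 B=27 C=40] avail[A=59 B=27 C=38] open={R1,R2}
Step 3: reserve R3 A 6 -> on_hand[A=59 B=27 C=40] avail[A=53 B=27 C=38] open={R1,R2,R3}
Step 4: cancel R2 -> on_hand[A=59 B=27 C=40] avail[A=53 B=27 C=39] open={R1,R3}
Step 5: commit R1 -> on_hand[A=59 B=27 C=39] avail[A=53 B=27 C=39] open={R3}
Step 6: cancel R3 -> on_hand[A=59 B=27 C=39] avail[A=59 B=27 C=39] open={}
Step 7: reserve R4 B 8 -> on_hand[A=59 B=27 C=39] avail[A=59 B=19 C=39] open={R4}
Step 8: reserve R5 C 7 -> on_hand[A=59 B=27 C=39] avail[A=59 B=19 C=32] open={R4,R5}
Step 9: commit R4 -> on_hand[A=59 B=19 C=39] avail[A=59 B=19 C=32] open={R5}
Step 10: cancel R5 -> on_hand[A=59 B=19 C=39] avail[A=59 B=19 C=39] open={}
Step 11: reserve R6 A 7 -> on_hand[A=59 B=19 C=39] avail[A=52 B=19 C=39] open={R6}
Step 12: reserve R7 B 9 -> on_hand[A=59 B=19 C=39] avail[A=52 B=10 C=39] open={R6,R7}
Step 13: commit R6 -> on_hand[A=52 B=19 C=39] avail[A=52 B=10 C=39] open={R7}

Answer: A: 52
B: 10
C: 39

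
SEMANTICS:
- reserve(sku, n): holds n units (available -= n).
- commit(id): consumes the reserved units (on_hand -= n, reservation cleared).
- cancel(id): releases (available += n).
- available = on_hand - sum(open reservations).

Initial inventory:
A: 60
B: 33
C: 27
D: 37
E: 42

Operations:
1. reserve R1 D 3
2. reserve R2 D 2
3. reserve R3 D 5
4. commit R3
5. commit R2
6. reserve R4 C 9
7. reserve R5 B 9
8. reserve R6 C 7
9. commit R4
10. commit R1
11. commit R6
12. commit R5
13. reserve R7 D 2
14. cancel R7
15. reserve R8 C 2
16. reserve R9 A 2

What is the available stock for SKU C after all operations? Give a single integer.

Answer: 9

Derivation:
Step 1: reserve R1 D 3 -> on_hand[A=60 B=33 C=27 D=37 E=42] avail[A=60 B=33 C=27 D=34 E=42] open={R1}
Step 2: reserve R2 D 2 -> on_hand[A=60 B=33 C=27 D=37 E=42] avail[A=60 B=33 C=27 D=32 E=42] open={R1,R2}
Step 3: reserve R3 D 5 -> on_hand[A=60 B=33 C=27 D=37 E=42] avail[A=60 B=33 C=27 D=27 E=42] open={R1,R2,R3}
Step 4: commit R3 -> on_hand[A=60 B=33 C=27 D=32 E=42] avail[A=60 B=33 C=27 D=27 E=42] open={R1,R2}
Step 5: commit R2 -> on_hand[A=60 B=33 C=27 D=30 E=42] avail[A=60 B=33 C=27 D=27 E=42] open={R1}
Step 6: reserve R4 C 9 -> on_hand[A=60 B=33 C=27 D=30 E=42] avail[A=60 B=33 C=18 D=27 E=42] open={R1,R4}
Step 7: reserve R5 B 9 -> on_hand[A=60 B=33 C=27 D=30 E=42] avail[A=60 B=24 C=18 D=27 E=42] open={R1,R4,R5}
Step 8: reserve R6 C 7 -> on_hand[A=60 B=33 C=27 D=30 E=42] avail[A=60 B=24 C=11 D=27 E=42] open={R1,R4,R5,R6}
Step 9: commit R4 -> on_hand[A=60 B=33 C=18 D=30 E=42] avail[A=60 B=24 C=11 D=27 E=42] open={R1,R5,R6}
Step 10: commit R1 -> on_hand[A=60 B=33 C=18 D=27 E=42] avail[A=60 B=24 C=11 D=27 E=42] open={R5,R6}
Step 11: commit R6 -> on_hand[A=60 B=33 C=11 D=27 E=42] avail[A=60 B=24 C=11 D=27 E=42] open={R5}
Step 12: commit R5 -> on_hand[A=60 B=24 C=11 D=27 E=42] avail[A=60 B=24 C=11 D=27 E=42] open={}
Step 13: reserve R7 D 2 -> on_hand[A=60 B=24 C=11 D=27 E=42] avail[A=60 B=24 C=11 D=25 E=42] open={R7}
Step 14: cancel R7 -> on_hand[A=60 B=24 C=11 D=27 E=42] avail[A=60 B=24 C=11 D=27 E=42] open={}
Step 15: reserve R8 C 2 -> on_hand[A=60 B=24 C=11 D=27 E=42] avail[A=60 B=24 C=9 D=27 E=42] open={R8}
Step 16: reserve R9 A 2 -> on_hand[A=60 B=24 C=11 D=27 E=42] avail[A=58 B=24 C=9 D=27 E=42] open={R8,R9}
Final available[C] = 9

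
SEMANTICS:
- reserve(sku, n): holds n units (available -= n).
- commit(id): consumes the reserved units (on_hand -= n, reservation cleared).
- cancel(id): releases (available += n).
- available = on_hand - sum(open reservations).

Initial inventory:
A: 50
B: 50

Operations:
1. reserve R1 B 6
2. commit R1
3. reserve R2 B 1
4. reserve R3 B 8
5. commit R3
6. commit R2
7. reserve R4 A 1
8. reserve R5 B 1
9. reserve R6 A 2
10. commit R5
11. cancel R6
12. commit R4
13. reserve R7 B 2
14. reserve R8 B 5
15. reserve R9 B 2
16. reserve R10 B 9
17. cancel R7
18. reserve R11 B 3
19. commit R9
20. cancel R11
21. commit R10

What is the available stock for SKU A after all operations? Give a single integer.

Step 1: reserve R1 B 6 -> on_hand[A=50 B=50] avail[A=50 B=44] open={R1}
Step 2: commit R1 -> on_hand[A=50 B=44] avail[A=50 B=44] open={}
Step 3: reserve R2 B 1 -> on_hand[A=50 B=44] avail[A=50 B=43] open={R2}
Step 4: reserve R3 B 8 -> on_hand[A=50 B=44] avail[A=50 B=35] open={R2,R3}
Step 5: commit R3 -> on_hand[A=50 B=36] avail[A=50 B=35] open={R2}
Step 6: commit R2 -> on_hand[A=50 B=35] avail[A=50 B=35] open={}
Step 7: reserve R4 A 1 -> on_hand[A=50 B=35] avail[A=49 B=35] open={R4}
Step 8: reserve R5 B 1 -> on_hand[A=50 B=35] avail[A=49 B=34] open={R4,R5}
Step 9: reserve R6 A 2 -> on_hand[A=50 B=35] avail[A=47 B=34] open={R4,R5,R6}
Step 10: commit R5 -> on_hand[A=50 B=34] avail[A=47 B=34] open={R4,R6}
Step 11: cancel R6 -> on_hand[A=50 B=34] avail[A=49 B=34] open={R4}
Step 12: commit R4 -> on_hand[A=49 B=34] avail[A=49 B=34] open={}
Step 13: reserve R7 B 2 -> on_hand[A=49 B=34] avail[A=49 B=32] open={R7}
Step 14: reserve R8 B 5 -> on_hand[A=49 B=34] avail[A=49 B=27] open={R7,R8}
Step 15: reserve R9 B 2 -> on_hand[A=49 B=34] avail[A=49 B=25] open={R7,R8,R9}
Step 16: reserve R10 B 9 -> on_hand[A=49 B=34] avail[A=49 B=16] open={R10,R7,R8,R9}
Step 17: cancel R7 -> on_hand[A=49 B=34] avail[A=49 B=18] open={R10,R8,R9}
Step 18: reserve R11 B 3 -> on_hand[A=49 B=34] avail[A=49 B=15] open={R10,R11,R8,R9}
Step 19: commit R9 -> on_hand[A=49 B=32] avail[A=49 B=15] open={R10,R11,R8}
Step 20: cancel R11 -> on_hand[A=49 B=32] avail[A=49 B=18] open={R10,R8}
Step 21: commit R10 -> on_hand[A=49 B=23] avail[A=49 B=18] open={R8}
Final available[A] = 49

Answer: 49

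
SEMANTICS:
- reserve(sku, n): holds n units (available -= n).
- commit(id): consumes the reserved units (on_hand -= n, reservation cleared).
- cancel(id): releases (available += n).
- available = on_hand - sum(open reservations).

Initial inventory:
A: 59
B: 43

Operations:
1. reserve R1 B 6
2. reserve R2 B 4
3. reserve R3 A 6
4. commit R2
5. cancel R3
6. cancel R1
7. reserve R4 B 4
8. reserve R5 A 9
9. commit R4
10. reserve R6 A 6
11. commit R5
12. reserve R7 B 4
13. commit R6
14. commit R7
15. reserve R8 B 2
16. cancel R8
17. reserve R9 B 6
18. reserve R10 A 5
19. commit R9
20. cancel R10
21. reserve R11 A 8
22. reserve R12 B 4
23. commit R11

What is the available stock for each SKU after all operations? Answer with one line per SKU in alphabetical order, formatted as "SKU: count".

Step 1: reserve R1 B 6 -> on_hand[A=59 B=43] avail[A=59 B=37] open={R1}
Step 2: reserve R2 B 4 -> on_hand[A=59 B=43] avail[A=59 B=33] open={R1,R2}
Step 3: reserve R3 A 6 -> on_hand[A=59 B=43] avail[A=53 B=33] open={R1,R2,R3}
Step 4: commit R2 -> on_hand[A=59 B=39] avail[A=53 B=33] open={R1,R3}
Step 5: cancel R3 -> on_hand[A=59 B=39] avail[A=59 B=33] open={R1}
Step 6: cancel R1 -> on_hand[A=59 B=39] avail[A=59 B=39] open={}
Step 7: reserve R4 B 4 -> on_hand[A=59 B=39] avail[A=59 B=35] open={R4}
Step 8: reserve R5 A 9 -> on_hand[A=59 B=39] avail[A=50 B=35] open={R4,R5}
Step 9: commit R4 -> on_hand[A=59 B=35] avail[A=50 B=35] open={R5}
Step 10: reserve R6 A 6 -> on_hand[A=59 B=35] avail[A=44 B=35] open={R5,R6}
Step 11: commit R5 -> on_hand[A=50 B=35] avail[A=44 B=35] open={R6}
Step 12: reserve R7 B 4 -> on_hand[A=50 B=35] avail[A=44 B=31] open={R6,R7}
Step 13: commit R6 -> on_hand[A=44 B=35] avail[A=44 B=31] open={R7}
Step 14: commit R7 -> on_hand[A=44 B=31] avail[A=44 B=31] open={}
Step 15: reserve R8 B 2 -> on_hand[A=44 B=31] avail[A=44 B=29] open={R8}
Step 16: cancel R8 -> on_hand[A=44 B=31] avail[A=44 B=31] open={}
Step 17: reserve R9 B 6 -> on_hand[A=44 B=31] avail[A=44 B=25] open={R9}
Step 18: reserve R10 A 5 -> on_hand[A=44 B=31] avail[A=39 B=25] open={R10,R9}
Step 19: commit R9 -> on_hand[A=44 B=25] avail[A=39 B=25] open={R10}
Step 20: cancel R10 -> on_hand[A=44 B=25] avail[A=44 B=25] open={}
Step 21: reserve R11 A 8 -> on_hand[A=44 B=25] avail[A=36 B=25] open={R11}
Step 22: reserve R12 B 4 -> on_hand[A=44 B=25] avail[A=36 B=21] open={R11,R12}
Step 23: commit R11 -> on_hand[A=36 B=25] avail[A=36 B=21] open={R12}

Answer: A: 36
B: 21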